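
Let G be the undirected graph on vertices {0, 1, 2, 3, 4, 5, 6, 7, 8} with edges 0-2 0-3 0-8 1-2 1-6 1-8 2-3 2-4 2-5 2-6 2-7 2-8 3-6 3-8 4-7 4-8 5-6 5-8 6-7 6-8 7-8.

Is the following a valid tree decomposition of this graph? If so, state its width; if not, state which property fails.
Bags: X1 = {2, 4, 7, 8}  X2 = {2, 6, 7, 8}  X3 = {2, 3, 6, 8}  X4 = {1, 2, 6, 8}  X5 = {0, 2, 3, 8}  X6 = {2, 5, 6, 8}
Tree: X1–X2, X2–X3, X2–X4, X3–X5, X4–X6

Every vertex of G appears in some bag (union = {0, 1, 2, 3, 4, 5, 6, 7, 8}); every edge is covered by a bag; and for each vertex v the set of bags containing v is connected in the bag tree. The decomposition is therefore valid. The largest bag has 4 vertices, so the width is 3.

Yes; width 3.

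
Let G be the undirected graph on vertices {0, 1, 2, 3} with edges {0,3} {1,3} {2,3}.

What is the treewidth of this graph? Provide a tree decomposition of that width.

Each bag holds 2 vertices, so the decomposition has width 1, which upper-bounds the treewidth. Any graph with an edge has treewidth ≥ 1, and G has the edge 2–3. Combining the bounds, tw(G) = 1.

Treewidth 1.
One optimal decomposition is:
Bags: B1 = {2, 3}  B2 = {0, 3}  B3 = {1, 3}
Tree: B1–B2, B1–B3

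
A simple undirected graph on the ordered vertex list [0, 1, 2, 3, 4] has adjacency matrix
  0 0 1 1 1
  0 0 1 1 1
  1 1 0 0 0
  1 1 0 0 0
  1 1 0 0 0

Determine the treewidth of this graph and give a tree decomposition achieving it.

Treewidth 2.
One optimal decomposition is:
Bags: B1 = {0, 1, 3}  B2 = {0, 1, 4}  B3 = {0, 1, 2}
Tree: B1–B2, B2–B3

Every bag has size at most 3, so the width is 3 − 1 = 2 and tw(G) ≤ 2. The edges 3–1–4–0–3 form a cycle, so G is not a tree and its treewidth is at least 2. Therefore the treewidth is 2.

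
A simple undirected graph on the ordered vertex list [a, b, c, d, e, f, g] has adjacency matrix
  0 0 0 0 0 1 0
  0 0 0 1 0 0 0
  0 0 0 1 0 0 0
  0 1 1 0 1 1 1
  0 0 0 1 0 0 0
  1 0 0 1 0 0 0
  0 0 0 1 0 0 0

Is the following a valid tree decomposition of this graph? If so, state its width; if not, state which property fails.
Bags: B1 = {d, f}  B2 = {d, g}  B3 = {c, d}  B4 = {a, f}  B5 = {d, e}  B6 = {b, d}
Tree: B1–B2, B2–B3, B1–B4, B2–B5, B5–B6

Yes; width 1.

Vertex coverage: the bags together contain {a, b, c, d, e, f, g}, the full vertex set. Edge coverage: each edge of G has both endpoints in at least one bag. Running intersection: for every vertex, the bags containing it form a connected subtree. All three properties hold, so this is a valid tree decomposition of width max|bag| − 1 = 1, and hence tw(G) ≤ 1.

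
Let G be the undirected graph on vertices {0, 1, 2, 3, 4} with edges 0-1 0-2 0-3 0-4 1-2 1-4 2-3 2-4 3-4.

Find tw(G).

3

A width-3 tree decomposition is:
Bags: B1 = {0, 2, 3, 4}  B2 = {0, 1, 2, 4}
Tree: B1–B2
The largest bag has 4 vertices, giving width 3; this decomposition certifies tw(G) ≤ 3. Conversely, {0, 1, 2, 4} is a clique of size 4, and the vertices of any clique must share a bag in every tree decomposition; so some bag has ≥ 4 vertices and tw(G) ≥ 3. Therefore the treewidth is 3.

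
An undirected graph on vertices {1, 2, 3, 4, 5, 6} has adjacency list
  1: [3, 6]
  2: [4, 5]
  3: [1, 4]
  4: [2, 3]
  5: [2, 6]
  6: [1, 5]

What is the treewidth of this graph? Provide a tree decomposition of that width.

Treewidth 2.
One optimal decomposition is:
Bags: B1 = {2, 5, 6}  B2 = {1, 2, 6}  B3 = {1, 2, 3}  B4 = {2, 3, 4}
Tree: B1–B2, B2–B3, B3–B4

Each bag holds 3 vertices, so the decomposition has width 2, which upper-bounds the treewidth. For the lower bound, G contains the cycle 2–5–6–1–3–4–2, so G is not a forest; only forests have treewidth ≤ 1, hence tw(G) ≥ 2. The upper and lower bounds meet at 2, so that is the treewidth.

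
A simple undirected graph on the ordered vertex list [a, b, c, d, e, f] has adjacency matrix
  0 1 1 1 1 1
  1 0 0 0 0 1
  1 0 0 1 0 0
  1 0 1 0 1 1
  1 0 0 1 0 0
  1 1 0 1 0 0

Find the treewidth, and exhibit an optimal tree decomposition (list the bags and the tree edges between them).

Treewidth 2.
One such decomposition:
Bags: B1 = {a, c, d}  B2 = {a, d, f}  B3 = {a, b, f}  B4 = {a, d, e}
Tree: B1–B2, B2–B3, B2–B4

Every bag has size at most 3, so the width is 3 − 1 = 2 and tw(G) ≤ 2. On the other hand G contains the 3-clique {a, d, e}. A clique must lie in a single bag of any decomposition, so no decomposition can have width below 2. Hence tw(G) = 2 exactly.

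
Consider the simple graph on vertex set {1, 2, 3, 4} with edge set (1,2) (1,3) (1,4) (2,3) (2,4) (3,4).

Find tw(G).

A width-3 tree decomposition is:
Bags: B1 = {1, 2, 3, 4}
Tree: (single bag)
With just one bag of size 4, the width is 4 − 1 = 3, so tw(G) ≤ 3. For the lower bound, the 4 vertices {1, 2, 3, 4} are pairwise adjacent, and any tree decomposition puts a clique entirely inside one bag — forcing width ≥ 3. The upper and lower bounds meet at 3, so that is the treewidth.

3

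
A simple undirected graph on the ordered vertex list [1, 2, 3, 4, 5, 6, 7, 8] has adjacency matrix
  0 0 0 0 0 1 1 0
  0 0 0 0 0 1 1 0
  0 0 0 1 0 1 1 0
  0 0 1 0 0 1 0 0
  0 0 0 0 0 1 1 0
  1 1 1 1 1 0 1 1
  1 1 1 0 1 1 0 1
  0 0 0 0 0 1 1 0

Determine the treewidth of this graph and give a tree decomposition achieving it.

Each bag holds 3 vertices, so the decomposition has width 2, which upper-bounds the treewidth. On the other hand G contains the 3-clique {3, 4, 6}. A clique must lie in a single bag of any decomposition, so no decomposition can have width below 2. Therefore the treewidth is 2.

Treewidth 2.
Bags: B1 = {2, 6, 7}  B2 = {3, 6, 7}  B3 = {1, 6, 7}  B4 = {5, 6, 7}  B5 = {3, 4, 6}  B6 = {6, 7, 8}
Tree: B1–B2, B1–B3, B1–B4, B2–B5, B3–B6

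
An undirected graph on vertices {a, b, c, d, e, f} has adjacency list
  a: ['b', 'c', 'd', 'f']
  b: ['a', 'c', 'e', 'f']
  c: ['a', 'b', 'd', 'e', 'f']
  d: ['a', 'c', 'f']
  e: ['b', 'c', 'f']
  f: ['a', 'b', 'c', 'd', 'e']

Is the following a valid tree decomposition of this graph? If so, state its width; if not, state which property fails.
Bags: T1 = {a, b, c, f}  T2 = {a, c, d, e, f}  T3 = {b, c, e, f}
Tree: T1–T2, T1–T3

No — bags containing vertex e are not connected in the tree.

A tree decomposition must satisfy three properties: every vertex lies in some bag; for every edge, both endpoints lie together in some bag; and for every vertex, the bags containing it form a connected subtree. Here bags containing vertex e are not connected in the tree, so the decomposition is invalid.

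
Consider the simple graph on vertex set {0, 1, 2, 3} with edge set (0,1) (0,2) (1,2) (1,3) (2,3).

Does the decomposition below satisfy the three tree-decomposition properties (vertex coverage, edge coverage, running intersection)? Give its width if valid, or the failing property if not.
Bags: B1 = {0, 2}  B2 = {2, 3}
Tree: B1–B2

No — vertex 1 appears in no bag.

A tree decomposition must satisfy three properties: every vertex lies in some bag; for every edge, both endpoints lie together in some bag; and for every vertex, the bags containing it form a connected subtree. Here vertex 1 appears in no bag, so the decomposition is invalid.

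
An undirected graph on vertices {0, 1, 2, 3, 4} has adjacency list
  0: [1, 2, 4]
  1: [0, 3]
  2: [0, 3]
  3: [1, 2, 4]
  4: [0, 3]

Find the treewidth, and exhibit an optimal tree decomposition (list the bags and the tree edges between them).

Treewidth 2.
One such decomposition:
Bags: B1 = {0, 3, 4}  B2 = {0, 1, 3}  B3 = {0, 2, 3}
Tree: B1–B2, B2–B3

Each bag holds 3 vertices, so the decomposition has width 2, which upper-bounds the treewidth. For the lower bound, G contains the cycle 0–4–3–1–0, so G is not a forest; only forests have treewidth ≤ 1, hence tw(G) ≥ 2. Therefore the treewidth is 2.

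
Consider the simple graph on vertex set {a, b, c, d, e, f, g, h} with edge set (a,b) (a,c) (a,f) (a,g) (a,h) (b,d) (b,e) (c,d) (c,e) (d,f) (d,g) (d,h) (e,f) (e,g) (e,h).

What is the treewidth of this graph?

A width-3 tree decomposition is:
Bags: B1 = {a, d, e, h}  B2 = {a, c, d, e}  B3 = {a, d, e, g}  B4 = {a, b, d, e}  B5 = {a, d, e, f}
Tree: B1–B2, B2–B3, B3–B4, B4–B5
Every bag has size at most 4, so the width is 4 − 1 = 3 and tw(G) ≤ 3. For the lower bound: the 4 vertex sets {e,h}, {a,c}, {d}, {g} are disjoint, each induces a connected subgraph, and every pair is joined by at least one edge of G. Contracting each set to a single vertex therefore yields K_{4} as a minor, and since treewidth is minor-monotone, tw(G) ≥ tw(K_{4}) = 3. Combining the bounds, tw(G) = 3.

3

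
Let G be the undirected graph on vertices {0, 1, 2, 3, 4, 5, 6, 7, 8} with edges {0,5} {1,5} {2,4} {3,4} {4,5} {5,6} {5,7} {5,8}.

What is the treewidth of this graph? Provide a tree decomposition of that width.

Each bag holds 2 vertices, so the decomposition has width 1, which upper-bounds the treewidth. G has an edge, so its treewidth is at least 1. Combining the bounds, tw(G) = 1.

Treewidth 1.
One optimal decomposition is:
Bags: B1 = {4, 5}  B2 = {1, 5}  B3 = {5, 7}  B4 = {5, 6}  B5 = {2, 4}  B6 = {3, 4}  B7 = {5, 8}  B8 = {0, 5}
Tree: B1–B2, B2–B3, B3–B4, B1–B5, B5–B6, B4–B7, B4–B8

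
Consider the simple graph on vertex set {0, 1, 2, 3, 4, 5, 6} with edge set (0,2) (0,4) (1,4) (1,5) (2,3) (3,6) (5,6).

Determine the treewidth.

A width-2 tree decomposition is:
Bags: B1 = {2, 3, 6}  B2 = {0, 2, 6}  B3 = {0, 4, 6}  B4 = {1, 4, 6}  B5 = {1, 5, 6}
Tree: B1–B2, B2–B3, B3–B4, B4–B5
The largest bag has 3 vertices, giving width 2; this decomposition certifies tw(G) ≤ 2. For the lower bound, G contains the cycle 6–3–2–0–4–1–5–6, so G is not a forest; only forests have treewidth ≤ 1, hence tw(G) ≥ 2. The upper and lower bounds meet at 2, so that is the treewidth.

2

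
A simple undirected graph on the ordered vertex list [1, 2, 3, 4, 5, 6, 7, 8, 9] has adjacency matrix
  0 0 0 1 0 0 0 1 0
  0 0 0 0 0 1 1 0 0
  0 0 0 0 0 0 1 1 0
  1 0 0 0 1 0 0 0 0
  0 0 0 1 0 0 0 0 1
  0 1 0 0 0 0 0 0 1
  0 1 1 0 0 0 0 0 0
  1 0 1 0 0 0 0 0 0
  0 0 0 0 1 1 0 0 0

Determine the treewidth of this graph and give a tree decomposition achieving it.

Treewidth 2.
Bags: B1 = {2, 6, 7}  B2 = {3, 6, 7}  B3 = {3, 6, 8}  B4 = {1, 6, 8}  B5 = {1, 4, 6}  B6 = {4, 5, 6}  B7 = {5, 6, 9}
Tree: B1–B2, B2–B3, B3–B4, B4–B5, B5–B6, B6–B7

Every bag has size at most 3, so the width is 3 − 1 = 2 and tw(G) ≤ 2. The edges 6–2–7–3–8–1–4–5–9–6 form a cycle, so G is not a tree and its treewidth is at least 2. Hence tw(G) = 2 exactly.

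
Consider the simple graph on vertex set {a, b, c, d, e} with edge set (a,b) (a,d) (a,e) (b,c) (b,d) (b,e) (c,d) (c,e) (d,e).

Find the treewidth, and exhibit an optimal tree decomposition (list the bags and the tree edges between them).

Treewidth 3.
Bags: B1 = {a, b, d, e}  B2 = {b, c, d, e}
Tree: B1–B2

The largest bag has 4 vertices, giving width 3; this decomposition certifies tw(G) ≤ 3. Conversely, {b, c, d, e} is a clique of size 4, and the vertices of any clique must share a bag in every tree decomposition; so some bag has ≥ 4 vertices and tw(G) ≥ 3. The upper and lower bounds meet at 3, so that is the treewidth.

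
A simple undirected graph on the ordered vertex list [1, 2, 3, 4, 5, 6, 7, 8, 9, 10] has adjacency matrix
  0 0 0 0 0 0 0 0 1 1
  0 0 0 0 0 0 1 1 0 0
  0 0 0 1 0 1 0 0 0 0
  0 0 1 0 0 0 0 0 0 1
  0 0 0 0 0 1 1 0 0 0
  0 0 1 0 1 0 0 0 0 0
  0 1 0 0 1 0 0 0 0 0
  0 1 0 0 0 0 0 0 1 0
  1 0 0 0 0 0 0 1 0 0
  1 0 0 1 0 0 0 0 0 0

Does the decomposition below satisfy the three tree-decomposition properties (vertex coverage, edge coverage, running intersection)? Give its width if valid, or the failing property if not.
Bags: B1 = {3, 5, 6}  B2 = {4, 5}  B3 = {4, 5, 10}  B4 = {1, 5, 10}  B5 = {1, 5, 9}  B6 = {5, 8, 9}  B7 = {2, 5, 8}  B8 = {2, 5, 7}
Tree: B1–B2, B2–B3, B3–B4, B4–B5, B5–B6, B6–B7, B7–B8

A tree decomposition must satisfy three properties: every vertex lies in some bag; for every edge, both endpoints lie together in some bag; and for every vertex, the bags containing it form a connected subtree. Here edge (3,4) lies in no bag, so the decomposition is invalid.

No — edge (3,4) lies in no bag.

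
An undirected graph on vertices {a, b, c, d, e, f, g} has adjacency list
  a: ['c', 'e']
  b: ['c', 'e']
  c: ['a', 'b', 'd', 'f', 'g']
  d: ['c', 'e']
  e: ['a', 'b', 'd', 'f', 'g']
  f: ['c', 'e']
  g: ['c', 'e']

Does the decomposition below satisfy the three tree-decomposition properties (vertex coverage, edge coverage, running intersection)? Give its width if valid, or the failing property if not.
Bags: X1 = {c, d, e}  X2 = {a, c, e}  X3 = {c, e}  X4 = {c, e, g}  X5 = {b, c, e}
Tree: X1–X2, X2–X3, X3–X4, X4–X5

A tree decomposition must satisfy three properties: every vertex lies in some bag; for every edge, both endpoints lie together in some bag; and for every vertex, the bags containing it form a connected subtree. Here vertex f appears in no bag, so the decomposition is invalid.

No — vertex f appears in no bag.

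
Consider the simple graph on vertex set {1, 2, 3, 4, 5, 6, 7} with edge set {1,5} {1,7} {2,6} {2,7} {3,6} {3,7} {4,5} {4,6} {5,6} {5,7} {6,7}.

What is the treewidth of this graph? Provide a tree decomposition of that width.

Every bag has size at most 3, so the width is 3 − 1 = 2 and tw(G) ≤ 2. Conversely, {1, 5, 7} is a clique of size 3, and the vertices of any clique must share a bag in every tree decomposition; so some bag has ≥ 3 vertices and tw(G) ≥ 2. The upper and lower bounds meet at 2, so that is the treewidth.

Treewidth 2.
Bags: B1 = {5, 6, 7}  B2 = {4, 5, 6}  B3 = {2, 6, 7}  B4 = {1, 5, 7}  B5 = {3, 6, 7}
Tree: B1–B2, B1–B3, B1–B4, B1–B5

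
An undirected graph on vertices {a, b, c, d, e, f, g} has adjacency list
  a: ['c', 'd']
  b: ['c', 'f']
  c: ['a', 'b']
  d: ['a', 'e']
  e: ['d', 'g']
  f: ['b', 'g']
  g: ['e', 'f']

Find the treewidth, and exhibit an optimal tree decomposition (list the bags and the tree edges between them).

Treewidth 2.
Bags: B1 = {a, d, e}  B2 = {a, e, g}  B3 = {a, f, g}  B4 = {a, b, f}  B5 = {a, b, c}
Tree: B1–B2, B2–B3, B3–B4, B4–B5

The largest bag has 3 vertices, giving width 2; this decomposition certifies tw(G) ≤ 2. Since a–d–e–g–f–b–c–a is a cycle in G, G is not acyclic. Forests are exactly the graphs of treewidth ≤ 1, so tw(G) ≥ 2. Therefore the treewidth is 2.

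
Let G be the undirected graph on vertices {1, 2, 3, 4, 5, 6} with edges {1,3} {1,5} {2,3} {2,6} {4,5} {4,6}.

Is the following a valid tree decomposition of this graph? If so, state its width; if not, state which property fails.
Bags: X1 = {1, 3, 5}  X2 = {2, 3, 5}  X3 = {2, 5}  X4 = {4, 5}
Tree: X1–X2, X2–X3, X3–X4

No — vertex 6 appears in no bag.

A tree decomposition must satisfy three properties: every vertex lies in some bag; for every edge, both endpoints lie together in some bag; and for every vertex, the bags containing it form a connected subtree. Here vertex 6 appears in no bag, so the decomposition is invalid.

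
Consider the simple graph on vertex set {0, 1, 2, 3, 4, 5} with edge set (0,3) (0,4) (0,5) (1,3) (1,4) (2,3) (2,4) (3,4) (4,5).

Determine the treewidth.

A width-2 tree decomposition is:
Bags: B1 = {0, 3, 4}  B2 = {0, 4, 5}  B3 = {2, 3, 4}  B4 = {1, 3, 4}
Tree: B1–B2, B1–B3, B3–B4
The largest bag has 3 vertices, giving width 2; this decomposition certifies tw(G) ≤ 2. On the other hand G contains the 3-clique {0, 3, 4}. A clique must lie in a single bag of any decomposition, so no decomposition can have width below 2. The upper and lower bounds meet at 2, so that is the treewidth.

2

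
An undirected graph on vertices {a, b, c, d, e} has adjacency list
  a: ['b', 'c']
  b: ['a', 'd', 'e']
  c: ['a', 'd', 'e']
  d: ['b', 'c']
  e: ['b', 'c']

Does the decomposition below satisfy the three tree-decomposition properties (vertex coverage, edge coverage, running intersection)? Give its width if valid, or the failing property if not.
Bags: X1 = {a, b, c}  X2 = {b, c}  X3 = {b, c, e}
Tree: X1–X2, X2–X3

No — vertex d appears in no bag.

A tree decomposition must satisfy three properties: every vertex lies in some bag; for every edge, both endpoints lie together in some bag; and for every vertex, the bags containing it form a connected subtree. Here vertex d appears in no bag, so the decomposition is invalid.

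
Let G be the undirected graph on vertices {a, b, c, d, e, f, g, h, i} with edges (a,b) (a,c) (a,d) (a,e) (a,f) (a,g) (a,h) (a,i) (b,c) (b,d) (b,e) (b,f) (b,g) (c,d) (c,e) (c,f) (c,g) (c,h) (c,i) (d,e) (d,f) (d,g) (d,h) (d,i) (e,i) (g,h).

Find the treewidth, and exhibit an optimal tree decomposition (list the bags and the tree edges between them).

Every bag has size at most 5, so the width is 5 − 1 = 4 and tw(G) ≤ 4. On the other hand G contains the 5-clique {a, c, d, g, h}. A clique must lie in a single bag of any decomposition, so no decomposition can have width below 4. Combining the bounds, tw(G) = 4.

Treewidth 4.
One such decomposition:
Bags: B1 = {a, b, c, d, f}  B2 = {a, b, c, d, g}  B3 = {a, b, c, d, e}  B4 = {a, c, d, e, i}  B5 = {a, c, d, g, h}
Tree: B1–B2, B1–B3, B3–B4, B2–B5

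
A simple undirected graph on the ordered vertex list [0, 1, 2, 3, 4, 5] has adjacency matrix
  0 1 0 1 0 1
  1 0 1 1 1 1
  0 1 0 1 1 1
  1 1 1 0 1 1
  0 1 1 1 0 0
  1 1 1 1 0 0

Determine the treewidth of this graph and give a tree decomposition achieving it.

Treewidth 3.
Bags: B1 = {1, 2, 3, 5}  B2 = {1, 2, 3, 4}  B3 = {0, 1, 3, 5}
Tree: B1–B2, B1–B3

Every bag has size at most 4, so the width is 4 − 1 = 3 and tw(G) ≤ 3. On the other hand G contains the 4-clique {0, 1, 3, 5}. A clique must lie in a single bag of any decomposition, so no decomposition can have width below 3. Combining the bounds, tw(G) = 3.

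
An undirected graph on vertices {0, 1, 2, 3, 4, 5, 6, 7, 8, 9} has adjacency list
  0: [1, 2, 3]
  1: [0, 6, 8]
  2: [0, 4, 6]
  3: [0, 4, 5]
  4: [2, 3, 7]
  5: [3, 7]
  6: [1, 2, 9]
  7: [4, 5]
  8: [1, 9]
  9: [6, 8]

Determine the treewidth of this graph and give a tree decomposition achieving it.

Every bag has size at most 3, so the width is 3 − 1 = 2 and tw(G) ≤ 2. The edges 7–5–3–4–7 form a cycle, so G is not a tree and its treewidth is at least 2. Hence tw(G) = 2 exactly.

Treewidth 2.
One optimal decomposition is:
Bags: B1 = {4, 5, 7}  B2 = {3, 4, 5}  B3 = {2, 3, 4}  B4 = {0, 2, 3}  B5 = {0, 2, 6}  B6 = {0, 1, 6}  B7 = {1, 6, 9}  B8 = {1, 8, 9}
Tree: B1–B2, B2–B3, B3–B4, B4–B5, B5–B6, B6–B7, B7–B8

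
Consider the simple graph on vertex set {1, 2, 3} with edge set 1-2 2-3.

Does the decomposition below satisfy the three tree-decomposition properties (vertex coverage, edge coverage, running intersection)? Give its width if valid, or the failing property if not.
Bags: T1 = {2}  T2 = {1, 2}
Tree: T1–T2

No — vertex 3 appears in no bag.

A tree decomposition must satisfy three properties: every vertex lies in some bag; for every edge, both endpoints lie together in some bag; and for every vertex, the bags containing it form a connected subtree. Here vertex 3 appears in no bag, so the decomposition is invalid.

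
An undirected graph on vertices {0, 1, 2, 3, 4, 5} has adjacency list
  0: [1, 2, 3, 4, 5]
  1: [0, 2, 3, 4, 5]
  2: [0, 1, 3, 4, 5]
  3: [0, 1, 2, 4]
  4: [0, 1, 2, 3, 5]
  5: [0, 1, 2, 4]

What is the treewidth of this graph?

4

A width-4 tree decomposition is:
Bags: B1 = {0, 1, 2, 3, 4}  B2 = {0, 1, 2, 4, 5}
Tree: B1–B2
Each bag holds 5 vertices, so the decomposition has width 4, which upper-bounds the treewidth. On the other hand G contains the 5-clique {0, 1, 2, 3, 4}. A clique must lie in a single bag of any decomposition, so no decomposition can have width below 4. The upper and lower bounds meet at 4, so that is the treewidth.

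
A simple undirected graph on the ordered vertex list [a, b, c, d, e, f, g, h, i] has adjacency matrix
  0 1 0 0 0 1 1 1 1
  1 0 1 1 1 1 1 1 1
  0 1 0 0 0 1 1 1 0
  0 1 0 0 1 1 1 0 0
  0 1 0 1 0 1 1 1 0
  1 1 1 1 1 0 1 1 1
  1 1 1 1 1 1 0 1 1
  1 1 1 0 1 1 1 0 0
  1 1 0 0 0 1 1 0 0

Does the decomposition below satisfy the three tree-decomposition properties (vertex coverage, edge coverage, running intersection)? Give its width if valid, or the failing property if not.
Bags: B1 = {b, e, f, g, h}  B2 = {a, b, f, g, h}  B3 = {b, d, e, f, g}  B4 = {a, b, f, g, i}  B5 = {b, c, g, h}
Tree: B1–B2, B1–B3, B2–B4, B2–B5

A tree decomposition must satisfy three properties: every vertex lies in some bag; for every edge, both endpoints lie together in some bag; and for every vertex, the bags containing it form a connected subtree. Here edge (f,c) lies in no bag, so the decomposition is invalid.

No — edge (f,c) lies in no bag.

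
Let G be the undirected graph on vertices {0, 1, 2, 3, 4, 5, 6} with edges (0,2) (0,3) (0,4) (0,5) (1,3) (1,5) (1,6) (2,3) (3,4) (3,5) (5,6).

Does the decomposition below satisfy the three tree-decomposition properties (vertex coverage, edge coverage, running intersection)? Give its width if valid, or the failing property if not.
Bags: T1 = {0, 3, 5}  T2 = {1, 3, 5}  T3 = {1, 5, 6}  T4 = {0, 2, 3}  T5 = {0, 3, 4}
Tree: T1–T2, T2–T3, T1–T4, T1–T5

Vertex coverage: the bags together contain {0, 1, 2, 3, 4, 5, 6}, the full vertex set. Edge coverage: each edge of G has both endpoints in at least one bag. Running intersection: for every vertex, the bags containing it form a connected subtree. All three properties hold, so this is a valid tree decomposition of width max|bag| − 1 = 2, and hence tw(G) ≤ 2.

Yes; width 2.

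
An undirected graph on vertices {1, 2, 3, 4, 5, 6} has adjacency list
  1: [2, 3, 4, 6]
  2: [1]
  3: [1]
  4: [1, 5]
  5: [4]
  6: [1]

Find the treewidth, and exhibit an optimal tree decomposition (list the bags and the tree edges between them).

Every bag has size at most 2, so the width is 2 − 1 = 1 and tw(G) ≤ 1. G has an edge, so its treewidth is at least 1. Hence tw(G) = 1 exactly.

Treewidth 1.
One optimal decomposition is:
Bags: B1 = {4, 5}  B2 = {1, 4}  B3 = {1, 2}  B4 = {1, 3}  B5 = {1, 6}
Tree: B1–B2, B2–B3, B2–B4, B2–B5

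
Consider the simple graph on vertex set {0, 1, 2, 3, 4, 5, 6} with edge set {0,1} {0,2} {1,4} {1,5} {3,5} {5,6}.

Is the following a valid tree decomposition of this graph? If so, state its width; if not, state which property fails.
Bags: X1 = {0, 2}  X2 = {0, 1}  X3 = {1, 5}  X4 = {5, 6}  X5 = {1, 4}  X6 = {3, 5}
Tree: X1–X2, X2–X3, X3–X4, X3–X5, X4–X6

Yes; width 1.

Checking the three conditions: (i) the bags cover all of {0, 1, 2, 3, 4, 5, 6}; (ii) for each edge, some bag contains both endpoints; (iii) the bags containing any fixed vertex form a subtree. All hold, so the decomposition is valid with width 2 − 1 = 1.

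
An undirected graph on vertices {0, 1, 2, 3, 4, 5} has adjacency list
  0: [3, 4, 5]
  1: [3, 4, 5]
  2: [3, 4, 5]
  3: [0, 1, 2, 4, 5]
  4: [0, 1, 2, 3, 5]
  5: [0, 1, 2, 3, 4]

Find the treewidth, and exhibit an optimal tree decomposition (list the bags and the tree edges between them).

The largest bag has 4 vertices, giving width 3; this decomposition certifies tw(G) ≤ 3. For the lower bound, the 4 vertices {0, 3, 4, 5} are pairwise adjacent, and any tree decomposition puts a clique entirely inside one bag — forcing width ≥ 3. Combining the bounds, tw(G) = 3.

Treewidth 3.
One such decomposition:
Bags: B1 = {1, 3, 4, 5}  B2 = {2, 3, 4, 5}  B3 = {0, 3, 4, 5}
Tree: B1–B2, B2–B3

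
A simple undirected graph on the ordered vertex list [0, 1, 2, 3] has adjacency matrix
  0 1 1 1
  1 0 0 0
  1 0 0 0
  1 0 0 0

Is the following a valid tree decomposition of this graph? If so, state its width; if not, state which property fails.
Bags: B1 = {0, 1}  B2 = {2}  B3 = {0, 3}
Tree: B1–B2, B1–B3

A tree decomposition must satisfy three properties: every vertex lies in some bag; for every edge, both endpoints lie together in some bag; and for every vertex, the bags containing it form a connected subtree. Here edge (0,2) lies in no bag, so the decomposition is invalid.

No — edge (0,2) lies in no bag.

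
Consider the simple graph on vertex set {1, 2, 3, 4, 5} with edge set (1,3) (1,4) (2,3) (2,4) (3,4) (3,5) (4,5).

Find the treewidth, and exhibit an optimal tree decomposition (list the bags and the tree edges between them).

Treewidth 2.
One optimal decomposition is:
Bags: B1 = {1, 3, 4}  B2 = {3, 4, 5}  B3 = {2, 3, 4}
Tree: B1–B2, B1–B3

The largest bag has 3 vertices, giving width 2; this decomposition certifies tw(G) ≤ 2. For the lower bound, the 3 vertices {1, 3, 4} are pairwise adjacent, and any tree decomposition puts a clique entirely inside one bag — forcing width ≥ 2. The upper and lower bounds meet at 2, so that is the treewidth.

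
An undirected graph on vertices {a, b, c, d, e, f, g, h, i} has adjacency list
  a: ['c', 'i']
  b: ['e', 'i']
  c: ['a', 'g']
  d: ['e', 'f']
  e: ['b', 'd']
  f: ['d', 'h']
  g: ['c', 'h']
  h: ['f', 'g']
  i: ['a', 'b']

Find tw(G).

A width-2 tree decomposition is:
Bags: B1 = {f, g, h}  B2 = {d, f, g}  B3 = {d, e, g}  B4 = {b, e, g}  B5 = {b, g, i}  B6 = {a, g, i}  B7 = {a, c, g}
Tree: B1–B2, B2–B3, B3–B4, B4–B5, B5–B6, B6–B7
Every bag has size at most 3, so the width is 3 − 1 = 2 and tw(G) ≤ 2. Since g–h–f–d–e–b–i–a–c–g is a cycle in G, G is not acyclic. Forests are exactly the graphs of treewidth ≤ 1, so tw(G) ≥ 2. Combining the bounds, tw(G) = 2.

2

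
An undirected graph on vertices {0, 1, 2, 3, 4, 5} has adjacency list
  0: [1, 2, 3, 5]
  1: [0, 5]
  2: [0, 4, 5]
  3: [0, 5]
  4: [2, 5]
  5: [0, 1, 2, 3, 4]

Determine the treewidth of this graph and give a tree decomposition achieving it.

Treewidth 2.
One such decomposition:
Bags: B1 = {0, 2, 5}  B2 = {2, 4, 5}  B3 = {0, 1, 5}  B4 = {0, 3, 5}
Tree: B1–B2, B1–B3, B3–B4

Each bag holds 3 vertices, so the decomposition has width 2, which upper-bounds the treewidth. Conversely, {0, 1, 5} is a clique of size 3, and the vertices of any clique must share a bag in every tree decomposition; so some bag has ≥ 3 vertices and tw(G) ≥ 2. Hence tw(G) = 2 exactly.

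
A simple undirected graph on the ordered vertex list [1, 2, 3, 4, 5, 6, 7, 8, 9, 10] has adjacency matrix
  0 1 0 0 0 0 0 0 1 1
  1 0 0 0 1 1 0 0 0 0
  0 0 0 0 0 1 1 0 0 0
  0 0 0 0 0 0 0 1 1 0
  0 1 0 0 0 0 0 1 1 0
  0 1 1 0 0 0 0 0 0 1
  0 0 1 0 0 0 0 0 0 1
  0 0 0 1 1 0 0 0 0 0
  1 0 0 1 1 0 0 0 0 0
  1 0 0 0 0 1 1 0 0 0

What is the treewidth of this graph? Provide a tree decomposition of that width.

Each bag holds 3 vertices, so the decomposition has width 2, which upper-bounds the treewidth. Since 3–7–10–6–3 is a cycle in G, G is not acyclic. Forests are exactly the graphs of treewidth ≤ 1, so tw(G) ≥ 2. The upper and lower bounds meet at 2, so that is the treewidth.

Treewidth 2.
One optimal decomposition is:
Bags: B1 = {3, 6, 7}  B2 = {6, 7, 10}  B3 = {2, 6, 10}  B4 = {1, 2, 10}  B5 = {1, 2, 5}  B6 = {1, 5, 9}  B7 = {5, 8, 9}  B8 = {4, 8, 9}
Tree: B1–B2, B2–B3, B3–B4, B4–B5, B5–B6, B6–B7, B7–B8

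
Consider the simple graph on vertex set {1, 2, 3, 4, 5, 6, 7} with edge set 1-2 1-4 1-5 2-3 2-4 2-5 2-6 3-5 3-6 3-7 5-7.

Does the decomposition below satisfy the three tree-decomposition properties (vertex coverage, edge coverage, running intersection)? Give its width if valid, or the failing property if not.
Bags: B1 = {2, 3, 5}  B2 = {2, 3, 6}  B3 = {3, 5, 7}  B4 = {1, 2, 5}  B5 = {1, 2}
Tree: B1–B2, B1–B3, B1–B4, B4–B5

No — vertex 4 appears in no bag.

A tree decomposition must satisfy three properties: every vertex lies in some bag; for every edge, both endpoints lie together in some bag; and for every vertex, the bags containing it form a connected subtree. Here vertex 4 appears in no bag, so the decomposition is invalid.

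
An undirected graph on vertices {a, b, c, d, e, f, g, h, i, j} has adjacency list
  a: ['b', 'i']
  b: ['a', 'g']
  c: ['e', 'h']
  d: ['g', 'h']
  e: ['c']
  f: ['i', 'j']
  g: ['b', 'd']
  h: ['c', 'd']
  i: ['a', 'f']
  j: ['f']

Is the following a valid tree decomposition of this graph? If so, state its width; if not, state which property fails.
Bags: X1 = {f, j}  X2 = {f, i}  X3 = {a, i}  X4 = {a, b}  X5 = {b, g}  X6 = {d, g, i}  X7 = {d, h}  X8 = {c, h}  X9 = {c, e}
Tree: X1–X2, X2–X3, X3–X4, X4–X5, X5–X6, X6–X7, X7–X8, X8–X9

No — bags containing vertex i are not connected in the tree.

A tree decomposition must satisfy three properties: every vertex lies in some bag; for every edge, both endpoints lie together in some bag; and for every vertex, the bags containing it form a connected subtree. Here bags containing vertex i are not connected in the tree, so the decomposition is invalid.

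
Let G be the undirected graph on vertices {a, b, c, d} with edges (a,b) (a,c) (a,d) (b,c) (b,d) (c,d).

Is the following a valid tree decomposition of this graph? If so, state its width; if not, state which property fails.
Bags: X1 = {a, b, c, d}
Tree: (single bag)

Yes; width 3.

Every vertex of G appears in some bag (union = {a, b, c, d}); every edge is covered by a bag; and for each vertex v the set of bags containing v is connected in the bag tree. The decomposition is therefore valid. The largest bag has 4 vertices, so the width is 3.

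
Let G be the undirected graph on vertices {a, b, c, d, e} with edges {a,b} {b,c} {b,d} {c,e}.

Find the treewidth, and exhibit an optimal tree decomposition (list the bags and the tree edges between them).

Treewidth 1.
Bags: B1 = {a, b}  B2 = {b, c}  B3 = {b, d}  B4 = {c, e}
Tree: B1–B2, B2–B3, B2–B4

Every bag has size at most 2, so the width is 2 − 1 = 1 and tw(G) ≤ 1. G has an edge, so its treewidth is at least 1. The upper and lower bounds meet at 1, so that is the treewidth.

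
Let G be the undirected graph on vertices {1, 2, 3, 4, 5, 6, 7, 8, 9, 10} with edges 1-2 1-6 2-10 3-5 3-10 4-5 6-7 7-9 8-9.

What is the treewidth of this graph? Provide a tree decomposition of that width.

The largest bag has 2 vertices, giving width 1; this decomposition certifies tw(G) ≤ 1. Since G has at least one edge (e.g. 8–9), it is not an edgeless graph, so tw(G) ≥ 1. Therefore the treewidth is 1.

Treewidth 1.
One such decomposition:
Bags: B1 = {8, 9}  B2 = {7, 9}  B3 = {6, 7}  B4 = {1, 6}  B5 = {1, 2}  B6 = {2, 10}  B7 = {3, 10}  B8 = {3, 5}  B9 = {4, 5}
Tree: B1–B2, B2–B3, B3–B4, B4–B5, B5–B6, B6–B7, B7–B8, B8–B9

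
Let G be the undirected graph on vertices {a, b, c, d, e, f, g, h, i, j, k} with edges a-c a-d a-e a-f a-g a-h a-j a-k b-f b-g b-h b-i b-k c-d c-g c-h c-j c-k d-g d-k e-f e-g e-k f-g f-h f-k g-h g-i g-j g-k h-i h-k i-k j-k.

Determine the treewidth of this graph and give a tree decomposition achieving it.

Every bag has size at most 5, so the width is 5 − 1 = 4 and tw(G) ≤ 4. On the other hand G contains the 5-clique {a, e, f, g, k}. A clique must lie in a single bag of any decomposition, so no decomposition can have width below 4. Combining the bounds, tw(G) = 4.

Treewidth 4.
Bags: B1 = {a, c, d, g, k}  B2 = {a, c, g, h, k}  B3 = {a, c, g, j, k}  B4 = {a, f, g, h, k}  B5 = {b, f, g, h, k}  B6 = {a, e, f, g, k}  B7 = {b, g, h, i, k}
Tree: B1–B2, B2–B3, B2–B4, B4–B5, B4–B6, B5–B7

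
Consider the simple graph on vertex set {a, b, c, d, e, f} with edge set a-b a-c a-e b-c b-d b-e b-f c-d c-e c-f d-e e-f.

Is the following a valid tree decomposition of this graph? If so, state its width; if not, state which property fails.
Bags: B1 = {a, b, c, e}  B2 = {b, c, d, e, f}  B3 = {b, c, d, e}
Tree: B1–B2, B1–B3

A tree decomposition must satisfy three properties: every vertex lies in some bag; for every edge, both endpoints lie together in some bag; and for every vertex, the bags containing it form a connected subtree. Here bags containing vertex d are not connected in the tree, so the decomposition is invalid.

No — bags containing vertex d are not connected in the tree.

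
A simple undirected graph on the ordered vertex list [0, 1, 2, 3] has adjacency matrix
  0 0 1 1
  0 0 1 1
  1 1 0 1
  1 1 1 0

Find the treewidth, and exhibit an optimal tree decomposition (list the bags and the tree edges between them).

Each bag holds 3 vertices, so the decomposition has width 2, which upper-bounds the treewidth. For the lower bound, the 3 vertices {0, 2, 3} are pairwise adjacent, and any tree decomposition puts a clique entirely inside one bag — forcing width ≥ 2. Therefore the treewidth is 2.

Treewidth 2.
One such decomposition:
Bags: B1 = {0, 2, 3}  B2 = {1, 2, 3}
Tree: B1–B2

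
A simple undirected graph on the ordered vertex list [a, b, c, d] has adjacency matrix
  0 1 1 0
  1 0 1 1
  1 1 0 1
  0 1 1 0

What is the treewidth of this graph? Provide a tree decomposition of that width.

Each bag holds 3 vertices, so the decomposition has width 2, which upper-bounds the treewidth. For the lower bound, the 3 vertices {b, c, d} are pairwise adjacent, and any tree decomposition puts a clique entirely inside one bag — forcing width ≥ 2. Hence tw(G) = 2 exactly.

Treewidth 2.
Bags: B1 = {a, b, c}  B2 = {b, c, d}
Tree: B1–B2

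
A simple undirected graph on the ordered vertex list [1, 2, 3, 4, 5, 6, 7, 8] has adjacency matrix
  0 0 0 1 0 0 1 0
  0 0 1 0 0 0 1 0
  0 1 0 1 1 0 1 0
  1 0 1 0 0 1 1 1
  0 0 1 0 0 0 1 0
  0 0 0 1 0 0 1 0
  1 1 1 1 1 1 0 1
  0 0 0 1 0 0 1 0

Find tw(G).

A width-2 tree decomposition is:
Bags: B1 = {1, 4, 7}  B2 = {4, 7, 8}  B3 = {3, 4, 7}  B4 = {2, 3, 7}  B5 = {3, 5, 7}  B6 = {4, 6, 7}
Tree: B1–B2, B2–B3, B3–B4, B3–B5, B2–B6
Each bag holds 3 vertices, so the decomposition has width 2, which upper-bounds the treewidth. On the other hand G contains the 3-clique {2, 3, 7}. A clique must lie in a single bag of any decomposition, so no decomposition can have width below 2. Hence tw(G) = 2 exactly.

2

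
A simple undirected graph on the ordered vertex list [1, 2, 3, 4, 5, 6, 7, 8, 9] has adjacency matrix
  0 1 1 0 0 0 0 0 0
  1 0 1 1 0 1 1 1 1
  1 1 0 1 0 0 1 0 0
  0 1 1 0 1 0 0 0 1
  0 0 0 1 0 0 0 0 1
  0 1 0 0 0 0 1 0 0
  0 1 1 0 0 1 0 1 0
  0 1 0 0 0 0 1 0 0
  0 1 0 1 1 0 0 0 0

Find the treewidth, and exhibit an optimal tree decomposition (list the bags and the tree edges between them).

The largest bag has 3 vertices, giving width 2; this decomposition certifies tw(G) ≤ 2. On the other hand G contains the 3-clique {2, 7, 8}. A clique must lie in a single bag of any decomposition, so no decomposition can have width below 2. Hence tw(G) = 2 exactly.

Treewidth 2.
One optimal decomposition is:
Bags: B1 = {2, 3, 7}  B2 = {2, 3, 4}  B3 = {2, 4, 9}  B4 = {4, 5, 9}  B5 = {2, 7, 8}  B6 = {1, 2, 3}  B7 = {2, 6, 7}
Tree: B1–B2, B2–B3, B3–B4, B1–B5, B1–B6, B1–B7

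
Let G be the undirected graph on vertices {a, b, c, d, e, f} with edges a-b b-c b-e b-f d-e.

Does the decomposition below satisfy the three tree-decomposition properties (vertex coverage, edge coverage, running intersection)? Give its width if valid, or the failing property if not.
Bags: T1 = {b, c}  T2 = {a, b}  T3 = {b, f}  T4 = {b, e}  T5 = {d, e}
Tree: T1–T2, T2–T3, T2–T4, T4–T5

Yes; width 1.

Checking the three conditions: (i) the bags cover all of {a, b, c, d, e, f}; (ii) for each edge, some bag contains both endpoints; (iii) the bags containing any fixed vertex form a subtree. All hold, so the decomposition is valid with width 2 − 1 = 1.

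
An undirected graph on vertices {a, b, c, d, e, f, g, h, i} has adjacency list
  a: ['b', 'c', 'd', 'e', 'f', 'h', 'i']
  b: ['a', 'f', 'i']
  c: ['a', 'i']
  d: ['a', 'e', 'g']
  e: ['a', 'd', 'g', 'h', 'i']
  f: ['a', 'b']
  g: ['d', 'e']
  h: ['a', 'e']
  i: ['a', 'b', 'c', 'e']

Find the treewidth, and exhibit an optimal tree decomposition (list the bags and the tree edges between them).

Each bag holds 3 vertices, so the decomposition has width 2, which upper-bounds the treewidth. For the lower bound, the 3 vertices {d, e, g} are pairwise adjacent, and any tree decomposition puts a clique entirely inside one bag — forcing width ≥ 2. Therefore the treewidth is 2.

Treewidth 2.
One optimal decomposition is:
Bags: B1 = {a, e, i}  B2 = {a, e, h}  B3 = {a, d, e}  B4 = {d, e, g}  B5 = {a, c, i}  B6 = {a, b, i}  B7 = {a, b, f}
Tree: B1–B2, B2–B3, B3–B4, B1–B5, B5–B6, B6–B7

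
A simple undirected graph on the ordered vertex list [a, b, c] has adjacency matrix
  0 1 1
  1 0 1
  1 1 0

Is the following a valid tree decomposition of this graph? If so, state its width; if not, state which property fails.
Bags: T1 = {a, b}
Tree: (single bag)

A tree decomposition must satisfy three properties: every vertex lies in some bag; for every edge, both endpoints lie together in some bag; and for every vertex, the bags containing it form a connected subtree. Here vertex c appears in no bag, so the decomposition is invalid.

No — vertex c appears in no bag.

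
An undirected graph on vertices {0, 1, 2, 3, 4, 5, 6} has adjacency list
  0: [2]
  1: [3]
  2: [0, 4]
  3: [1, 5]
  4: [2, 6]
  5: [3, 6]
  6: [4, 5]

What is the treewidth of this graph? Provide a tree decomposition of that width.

Treewidth 1.
One such decomposition:
Bags: B1 = {0, 2}  B2 = {2, 4}  B3 = {4, 6}  B4 = {5, 6}  B5 = {3, 5}  B6 = {1, 3}
Tree: B1–B2, B2–B3, B3–B4, B4–B5, B5–B6

The largest bag has 2 vertices, giving width 1; this decomposition certifies tw(G) ≤ 1. G has an edge, so its treewidth is at least 1. The upper and lower bounds meet at 1, so that is the treewidth.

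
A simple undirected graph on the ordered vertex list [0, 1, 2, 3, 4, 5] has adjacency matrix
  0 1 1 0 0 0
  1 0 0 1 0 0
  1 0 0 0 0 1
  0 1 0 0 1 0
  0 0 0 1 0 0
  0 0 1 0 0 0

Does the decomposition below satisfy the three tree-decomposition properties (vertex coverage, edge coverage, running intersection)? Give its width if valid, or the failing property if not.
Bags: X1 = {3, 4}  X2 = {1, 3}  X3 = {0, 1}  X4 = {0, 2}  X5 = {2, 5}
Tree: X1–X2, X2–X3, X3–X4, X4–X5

Yes; width 1.

Vertex coverage: the bags together contain {0, 1, 2, 3, 4, 5}, the full vertex set. Edge coverage: each edge of G has both endpoints in at least one bag. Running intersection: for every vertex, the bags containing it form a connected subtree. All three properties hold, so this is a valid tree decomposition of width max|bag| − 1 = 1, and hence tw(G) ≤ 1.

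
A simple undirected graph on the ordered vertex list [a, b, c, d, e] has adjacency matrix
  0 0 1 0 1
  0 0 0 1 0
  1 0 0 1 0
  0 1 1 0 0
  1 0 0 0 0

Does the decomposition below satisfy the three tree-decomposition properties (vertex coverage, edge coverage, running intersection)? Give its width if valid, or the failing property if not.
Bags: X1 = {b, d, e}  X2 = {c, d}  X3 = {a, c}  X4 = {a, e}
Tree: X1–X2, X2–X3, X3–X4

A tree decomposition must satisfy three properties: every vertex lies in some bag; for every edge, both endpoints lie together in some bag; and for every vertex, the bags containing it form a connected subtree. Here bags containing vertex e are not connected in the tree, so the decomposition is invalid.

No — bags containing vertex e are not connected in the tree.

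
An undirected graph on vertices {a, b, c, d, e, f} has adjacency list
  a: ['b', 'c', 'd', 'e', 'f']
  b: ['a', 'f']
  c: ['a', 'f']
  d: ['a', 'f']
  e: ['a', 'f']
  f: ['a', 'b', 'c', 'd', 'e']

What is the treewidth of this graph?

A width-2 tree decomposition is:
Bags: B1 = {a, d, f}  B2 = {a, e, f}  B3 = {a, c, f}  B4 = {a, b, f}
Tree: B1–B2, B1–B3, B1–B4
Every bag has size at most 3, so the width is 3 − 1 = 2 and tw(G) ≤ 2. For the lower bound, the 3 vertices {a, d, f} are pairwise adjacent, and any tree decomposition puts a clique entirely inside one bag — forcing width ≥ 2. Hence tw(G) = 2 exactly.

2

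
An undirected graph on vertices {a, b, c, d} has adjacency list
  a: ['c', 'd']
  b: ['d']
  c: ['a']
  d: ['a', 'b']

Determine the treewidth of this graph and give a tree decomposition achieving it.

Treewidth 1.
Bags: B1 = {b, d}  B2 = {a, d}  B3 = {a, c}
Tree: B1–B2, B2–B3

Each bag holds 2 vertices, so the decomposition has width 1, which upper-bounds the treewidth. G has an edge, so its treewidth is at least 1. Hence tw(G) = 1 exactly.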